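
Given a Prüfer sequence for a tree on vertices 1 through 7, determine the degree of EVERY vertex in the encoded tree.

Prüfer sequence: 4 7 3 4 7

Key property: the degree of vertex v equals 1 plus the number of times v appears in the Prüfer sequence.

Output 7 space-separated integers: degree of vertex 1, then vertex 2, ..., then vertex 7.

Answer: 1 1 2 3 1 1 3

Derivation:
p_1 = 4: count[4] becomes 1
p_2 = 7: count[7] becomes 1
p_3 = 3: count[3] becomes 1
p_4 = 4: count[4] becomes 2
p_5 = 7: count[7] becomes 2
Degrees (1 + count): deg[1]=1+0=1, deg[2]=1+0=1, deg[3]=1+1=2, deg[4]=1+2=3, deg[5]=1+0=1, deg[6]=1+0=1, deg[7]=1+2=3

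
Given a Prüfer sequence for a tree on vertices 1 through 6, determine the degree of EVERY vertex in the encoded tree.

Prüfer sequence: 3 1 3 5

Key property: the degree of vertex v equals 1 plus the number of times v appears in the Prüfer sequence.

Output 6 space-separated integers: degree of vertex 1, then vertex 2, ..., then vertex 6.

p_1 = 3: count[3] becomes 1
p_2 = 1: count[1] becomes 1
p_3 = 3: count[3] becomes 2
p_4 = 5: count[5] becomes 1
Degrees (1 + count): deg[1]=1+1=2, deg[2]=1+0=1, deg[3]=1+2=3, deg[4]=1+0=1, deg[5]=1+1=2, deg[6]=1+0=1

Answer: 2 1 3 1 2 1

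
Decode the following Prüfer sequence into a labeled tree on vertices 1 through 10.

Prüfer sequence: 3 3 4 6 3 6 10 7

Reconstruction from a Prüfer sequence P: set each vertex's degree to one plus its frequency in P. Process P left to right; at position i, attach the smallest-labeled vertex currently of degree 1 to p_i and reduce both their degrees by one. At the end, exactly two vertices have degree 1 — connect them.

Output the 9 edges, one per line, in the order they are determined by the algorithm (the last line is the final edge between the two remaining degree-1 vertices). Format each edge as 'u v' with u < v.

Answer: 1 3
2 3
4 5
4 6
3 8
3 6
6 10
7 9
7 10

Derivation:
Initial degrees: {1:1, 2:1, 3:4, 4:2, 5:1, 6:3, 7:2, 8:1, 9:1, 10:2}
Step 1: smallest deg-1 vertex = 1, p_1 = 3. Add edge {1,3}. Now deg[1]=0, deg[3]=3.
Step 2: smallest deg-1 vertex = 2, p_2 = 3. Add edge {2,3}. Now deg[2]=0, deg[3]=2.
Step 3: smallest deg-1 vertex = 5, p_3 = 4. Add edge {4,5}. Now deg[5]=0, deg[4]=1.
Step 4: smallest deg-1 vertex = 4, p_4 = 6. Add edge {4,6}. Now deg[4]=0, deg[6]=2.
Step 5: smallest deg-1 vertex = 8, p_5 = 3. Add edge {3,8}. Now deg[8]=0, deg[3]=1.
Step 6: smallest deg-1 vertex = 3, p_6 = 6. Add edge {3,6}. Now deg[3]=0, deg[6]=1.
Step 7: smallest deg-1 vertex = 6, p_7 = 10. Add edge {6,10}. Now deg[6]=0, deg[10]=1.
Step 8: smallest deg-1 vertex = 9, p_8 = 7. Add edge {7,9}. Now deg[9]=0, deg[7]=1.
Final: two remaining deg-1 vertices are 7, 10. Add edge {7,10}.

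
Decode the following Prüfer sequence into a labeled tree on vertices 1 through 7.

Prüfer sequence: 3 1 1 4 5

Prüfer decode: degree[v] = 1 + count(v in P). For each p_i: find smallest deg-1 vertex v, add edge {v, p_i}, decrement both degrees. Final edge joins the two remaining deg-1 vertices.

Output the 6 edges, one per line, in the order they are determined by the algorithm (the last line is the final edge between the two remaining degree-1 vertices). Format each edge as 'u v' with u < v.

Answer: 2 3
1 3
1 6
1 4
4 5
5 7

Derivation:
Initial degrees: {1:3, 2:1, 3:2, 4:2, 5:2, 6:1, 7:1}
Step 1: smallest deg-1 vertex = 2, p_1 = 3. Add edge {2,3}. Now deg[2]=0, deg[3]=1.
Step 2: smallest deg-1 vertex = 3, p_2 = 1. Add edge {1,3}. Now deg[3]=0, deg[1]=2.
Step 3: smallest deg-1 vertex = 6, p_3 = 1. Add edge {1,6}. Now deg[6]=0, deg[1]=1.
Step 4: smallest deg-1 vertex = 1, p_4 = 4. Add edge {1,4}. Now deg[1]=0, deg[4]=1.
Step 5: smallest deg-1 vertex = 4, p_5 = 5. Add edge {4,5}. Now deg[4]=0, deg[5]=1.
Final: two remaining deg-1 vertices are 5, 7. Add edge {5,7}.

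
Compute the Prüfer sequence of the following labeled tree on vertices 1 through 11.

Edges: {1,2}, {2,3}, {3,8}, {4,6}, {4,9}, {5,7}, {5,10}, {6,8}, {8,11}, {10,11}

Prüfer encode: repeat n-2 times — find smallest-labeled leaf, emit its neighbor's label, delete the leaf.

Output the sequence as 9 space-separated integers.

Answer: 2 3 8 5 10 4 6 8 11

Derivation:
Step 1: leaves = {1,7,9}. Remove smallest leaf 1, emit neighbor 2.
Step 2: leaves = {2,7,9}. Remove smallest leaf 2, emit neighbor 3.
Step 3: leaves = {3,7,9}. Remove smallest leaf 3, emit neighbor 8.
Step 4: leaves = {7,9}. Remove smallest leaf 7, emit neighbor 5.
Step 5: leaves = {5,9}. Remove smallest leaf 5, emit neighbor 10.
Step 6: leaves = {9,10}. Remove smallest leaf 9, emit neighbor 4.
Step 7: leaves = {4,10}. Remove smallest leaf 4, emit neighbor 6.
Step 8: leaves = {6,10}. Remove smallest leaf 6, emit neighbor 8.
Step 9: leaves = {8,10}. Remove smallest leaf 8, emit neighbor 11.
Done: 2 vertices remain (10, 11). Sequence = [2 3 8 5 10 4 6 8 11]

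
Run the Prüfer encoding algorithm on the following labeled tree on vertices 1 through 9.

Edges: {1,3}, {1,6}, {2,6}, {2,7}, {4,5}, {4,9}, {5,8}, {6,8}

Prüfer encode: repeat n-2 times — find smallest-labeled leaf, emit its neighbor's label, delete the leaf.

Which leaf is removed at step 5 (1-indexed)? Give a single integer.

Step 1: current leaves = {3,7,9}. Remove leaf 3 (neighbor: 1).
Step 2: current leaves = {1,7,9}. Remove leaf 1 (neighbor: 6).
Step 3: current leaves = {7,9}. Remove leaf 7 (neighbor: 2).
Step 4: current leaves = {2,9}. Remove leaf 2 (neighbor: 6).
Step 5: current leaves = {6,9}. Remove leaf 6 (neighbor: 8).

Answer: 6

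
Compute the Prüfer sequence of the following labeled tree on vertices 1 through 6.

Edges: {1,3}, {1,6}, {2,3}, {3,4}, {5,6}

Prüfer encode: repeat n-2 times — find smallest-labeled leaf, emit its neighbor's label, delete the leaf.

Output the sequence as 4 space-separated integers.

Step 1: leaves = {2,4,5}. Remove smallest leaf 2, emit neighbor 3.
Step 2: leaves = {4,5}. Remove smallest leaf 4, emit neighbor 3.
Step 3: leaves = {3,5}. Remove smallest leaf 3, emit neighbor 1.
Step 4: leaves = {1,5}. Remove smallest leaf 1, emit neighbor 6.
Done: 2 vertices remain (5, 6). Sequence = [3 3 1 6]

Answer: 3 3 1 6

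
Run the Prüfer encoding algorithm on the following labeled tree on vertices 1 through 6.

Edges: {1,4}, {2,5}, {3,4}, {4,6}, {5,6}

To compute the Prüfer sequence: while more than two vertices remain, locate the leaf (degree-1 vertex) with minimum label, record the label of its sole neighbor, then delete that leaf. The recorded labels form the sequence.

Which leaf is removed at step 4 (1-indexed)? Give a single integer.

Step 1: current leaves = {1,2,3}. Remove leaf 1 (neighbor: 4).
Step 2: current leaves = {2,3}. Remove leaf 2 (neighbor: 5).
Step 3: current leaves = {3,5}. Remove leaf 3 (neighbor: 4).
Step 4: current leaves = {4,5}. Remove leaf 4 (neighbor: 6).

Answer: 4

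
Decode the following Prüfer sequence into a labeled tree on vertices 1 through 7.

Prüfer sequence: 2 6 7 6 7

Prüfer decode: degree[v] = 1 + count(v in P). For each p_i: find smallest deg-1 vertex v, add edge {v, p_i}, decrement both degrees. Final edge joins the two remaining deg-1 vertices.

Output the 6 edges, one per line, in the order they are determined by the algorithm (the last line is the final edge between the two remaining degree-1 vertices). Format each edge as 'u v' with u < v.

Answer: 1 2
2 6
3 7
4 6
5 7
6 7

Derivation:
Initial degrees: {1:1, 2:2, 3:1, 4:1, 5:1, 6:3, 7:3}
Step 1: smallest deg-1 vertex = 1, p_1 = 2. Add edge {1,2}. Now deg[1]=0, deg[2]=1.
Step 2: smallest deg-1 vertex = 2, p_2 = 6. Add edge {2,6}. Now deg[2]=0, deg[6]=2.
Step 3: smallest deg-1 vertex = 3, p_3 = 7. Add edge {3,7}. Now deg[3]=0, deg[7]=2.
Step 4: smallest deg-1 vertex = 4, p_4 = 6. Add edge {4,6}. Now deg[4]=0, deg[6]=1.
Step 5: smallest deg-1 vertex = 5, p_5 = 7. Add edge {5,7}. Now deg[5]=0, deg[7]=1.
Final: two remaining deg-1 vertices are 6, 7. Add edge {6,7}.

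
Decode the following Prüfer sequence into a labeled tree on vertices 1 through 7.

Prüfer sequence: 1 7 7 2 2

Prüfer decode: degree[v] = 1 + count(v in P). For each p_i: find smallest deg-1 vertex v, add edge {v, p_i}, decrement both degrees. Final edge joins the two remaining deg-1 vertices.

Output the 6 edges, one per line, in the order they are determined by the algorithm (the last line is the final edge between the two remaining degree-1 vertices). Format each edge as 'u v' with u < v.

Initial degrees: {1:2, 2:3, 3:1, 4:1, 5:1, 6:1, 7:3}
Step 1: smallest deg-1 vertex = 3, p_1 = 1. Add edge {1,3}. Now deg[3]=0, deg[1]=1.
Step 2: smallest deg-1 vertex = 1, p_2 = 7. Add edge {1,7}. Now deg[1]=0, deg[7]=2.
Step 3: smallest deg-1 vertex = 4, p_3 = 7. Add edge {4,7}. Now deg[4]=0, deg[7]=1.
Step 4: smallest deg-1 vertex = 5, p_4 = 2. Add edge {2,5}. Now deg[5]=0, deg[2]=2.
Step 5: smallest deg-1 vertex = 6, p_5 = 2. Add edge {2,6}. Now deg[6]=0, deg[2]=1.
Final: two remaining deg-1 vertices are 2, 7. Add edge {2,7}.

Answer: 1 3
1 7
4 7
2 5
2 6
2 7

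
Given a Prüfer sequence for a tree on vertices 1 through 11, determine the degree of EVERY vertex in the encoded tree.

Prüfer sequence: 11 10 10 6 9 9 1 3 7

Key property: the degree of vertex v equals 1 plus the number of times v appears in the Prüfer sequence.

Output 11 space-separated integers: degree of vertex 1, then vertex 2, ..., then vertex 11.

p_1 = 11: count[11] becomes 1
p_2 = 10: count[10] becomes 1
p_3 = 10: count[10] becomes 2
p_4 = 6: count[6] becomes 1
p_5 = 9: count[9] becomes 1
p_6 = 9: count[9] becomes 2
p_7 = 1: count[1] becomes 1
p_8 = 3: count[3] becomes 1
p_9 = 7: count[7] becomes 1
Degrees (1 + count): deg[1]=1+1=2, deg[2]=1+0=1, deg[3]=1+1=2, deg[4]=1+0=1, deg[5]=1+0=1, deg[6]=1+1=2, deg[7]=1+1=2, deg[8]=1+0=1, deg[9]=1+2=3, deg[10]=1+2=3, deg[11]=1+1=2

Answer: 2 1 2 1 1 2 2 1 3 3 2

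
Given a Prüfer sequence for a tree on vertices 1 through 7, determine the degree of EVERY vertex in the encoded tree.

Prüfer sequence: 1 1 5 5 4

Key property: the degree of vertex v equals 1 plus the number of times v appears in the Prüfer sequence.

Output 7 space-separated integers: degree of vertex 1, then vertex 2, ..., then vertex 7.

p_1 = 1: count[1] becomes 1
p_2 = 1: count[1] becomes 2
p_3 = 5: count[5] becomes 1
p_4 = 5: count[5] becomes 2
p_5 = 4: count[4] becomes 1
Degrees (1 + count): deg[1]=1+2=3, deg[2]=1+0=1, deg[3]=1+0=1, deg[4]=1+1=2, deg[5]=1+2=3, deg[6]=1+0=1, deg[7]=1+0=1

Answer: 3 1 1 2 3 1 1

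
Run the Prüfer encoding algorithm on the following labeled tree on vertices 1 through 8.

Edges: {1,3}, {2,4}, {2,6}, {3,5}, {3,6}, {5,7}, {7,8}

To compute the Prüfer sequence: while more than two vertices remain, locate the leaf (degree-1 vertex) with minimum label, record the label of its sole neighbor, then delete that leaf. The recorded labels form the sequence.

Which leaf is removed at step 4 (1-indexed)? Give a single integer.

Step 1: current leaves = {1,4,8}. Remove leaf 1 (neighbor: 3).
Step 2: current leaves = {4,8}. Remove leaf 4 (neighbor: 2).
Step 3: current leaves = {2,8}. Remove leaf 2 (neighbor: 6).
Step 4: current leaves = {6,8}. Remove leaf 6 (neighbor: 3).

Answer: 6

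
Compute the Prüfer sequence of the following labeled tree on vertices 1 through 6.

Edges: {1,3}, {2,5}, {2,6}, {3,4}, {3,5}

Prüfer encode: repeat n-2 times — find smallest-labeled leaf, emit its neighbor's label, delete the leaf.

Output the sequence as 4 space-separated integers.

Answer: 3 3 5 2

Derivation:
Step 1: leaves = {1,4,6}. Remove smallest leaf 1, emit neighbor 3.
Step 2: leaves = {4,6}. Remove smallest leaf 4, emit neighbor 3.
Step 3: leaves = {3,6}. Remove smallest leaf 3, emit neighbor 5.
Step 4: leaves = {5,6}. Remove smallest leaf 5, emit neighbor 2.
Done: 2 vertices remain (2, 6). Sequence = [3 3 5 2]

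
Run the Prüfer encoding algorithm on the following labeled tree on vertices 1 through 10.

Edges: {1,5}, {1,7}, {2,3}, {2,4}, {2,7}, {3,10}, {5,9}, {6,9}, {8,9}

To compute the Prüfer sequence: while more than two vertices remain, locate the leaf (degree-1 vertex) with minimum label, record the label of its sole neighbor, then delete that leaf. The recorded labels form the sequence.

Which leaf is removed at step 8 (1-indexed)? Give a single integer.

Step 1: current leaves = {4,6,8,10}. Remove leaf 4 (neighbor: 2).
Step 2: current leaves = {6,8,10}. Remove leaf 6 (neighbor: 9).
Step 3: current leaves = {8,10}. Remove leaf 8 (neighbor: 9).
Step 4: current leaves = {9,10}. Remove leaf 9 (neighbor: 5).
Step 5: current leaves = {5,10}. Remove leaf 5 (neighbor: 1).
Step 6: current leaves = {1,10}. Remove leaf 1 (neighbor: 7).
Step 7: current leaves = {7,10}. Remove leaf 7 (neighbor: 2).
Step 8: current leaves = {2,10}. Remove leaf 2 (neighbor: 3).

Answer: 2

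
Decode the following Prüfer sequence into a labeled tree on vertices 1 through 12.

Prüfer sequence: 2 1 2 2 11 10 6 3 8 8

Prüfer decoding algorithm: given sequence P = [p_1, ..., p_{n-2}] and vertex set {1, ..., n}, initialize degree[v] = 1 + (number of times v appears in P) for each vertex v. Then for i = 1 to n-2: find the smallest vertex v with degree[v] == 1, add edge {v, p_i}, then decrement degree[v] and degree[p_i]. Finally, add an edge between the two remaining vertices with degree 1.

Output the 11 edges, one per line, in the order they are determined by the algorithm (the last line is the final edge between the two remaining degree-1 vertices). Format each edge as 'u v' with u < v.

Initial degrees: {1:2, 2:4, 3:2, 4:1, 5:1, 6:2, 7:1, 8:3, 9:1, 10:2, 11:2, 12:1}
Step 1: smallest deg-1 vertex = 4, p_1 = 2. Add edge {2,4}. Now deg[4]=0, deg[2]=3.
Step 2: smallest deg-1 vertex = 5, p_2 = 1. Add edge {1,5}. Now deg[5]=0, deg[1]=1.
Step 3: smallest deg-1 vertex = 1, p_3 = 2. Add edge {1,2}. Now deg[1]=0, deg[2]=2.
Step 4: smallest deg-1 vertex = 7, p_4 = 2. Add edge {2,7}. Now deg[7]=0, deg[2]=1.
Step 5: smallest deg-1 vertex = 2, p_5 = 11. Add edge {2,11}. Now deg[2]=0, deg[11]=1.
Step 6: smallest deg-1 vertex = 9, p_6 = 10. Add edge {9,10}. Now deg[9]=0, deg[10]=1.
Step 7: smallest deg-1 vertex = 10, p_7 = 6. Add edge {6,10}. Now deg[10]=0, deg[6]=1.
Step 8: smallest deg-1 vertex = 6, p_8 = 3. Add edge {3,6}. Now deg[6]=0, deg[3]=1.
Step 9: smallest deg-1 vertex = 3, p_9 = 8. Add edge {3,8}. Now deg[3]=0, deg[8]=2.
Step 10: smallest deg-1 vertex = 11, p_10 = 8. Add edge {8,11}. Now deg[11]=0, deg[8]=1.
Final: two remaining deg-1 vertices are 8, 12. Add edge {8,12}.

Answer: 2 4
1 5
1 2
2 7
2 11
9 10
6 10
3 6
3 8
8 11
8 12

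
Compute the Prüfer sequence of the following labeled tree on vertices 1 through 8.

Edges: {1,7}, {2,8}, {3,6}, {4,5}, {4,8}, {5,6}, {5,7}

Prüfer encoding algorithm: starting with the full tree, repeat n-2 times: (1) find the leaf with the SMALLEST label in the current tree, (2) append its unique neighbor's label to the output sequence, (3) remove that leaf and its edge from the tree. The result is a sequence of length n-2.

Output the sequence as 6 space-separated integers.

Answer: 7 8 6 5 5 4

Derivation:
Step 1: leaves = {1,2,3}. Remove smallest leaf 1, emit neighbor 7.
Step 2: leaves = {2,3,7}. Remove smallest leaf 2, emit neighbor 8.
Step 3: leaves = {3,7,8}. Remove smallest leaf 3, emit neighbor 6.
Step 4: leaves = {6,7,8}. Remove smallest leaf 6, emit neighbor 5.
Step 5: leaves = {7,8}. Remove smallest leaf 7, emit neighbor 5.
Step 6: leaves = {5,8}. Remove smallest leaf 5, emit neighbor 4.
Done: 2 vertices remain (4, 8). Sequence = [7 8 6 5 5 4]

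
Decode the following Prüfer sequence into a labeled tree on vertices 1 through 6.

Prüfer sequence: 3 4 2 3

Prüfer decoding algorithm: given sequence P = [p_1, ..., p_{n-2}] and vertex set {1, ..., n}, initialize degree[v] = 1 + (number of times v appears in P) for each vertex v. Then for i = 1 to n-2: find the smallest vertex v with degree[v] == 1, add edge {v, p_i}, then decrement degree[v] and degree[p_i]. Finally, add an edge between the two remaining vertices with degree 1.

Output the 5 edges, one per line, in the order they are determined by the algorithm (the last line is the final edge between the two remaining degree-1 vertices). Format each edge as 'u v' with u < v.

Answer: 1 3
4 5
2 4
2 3
3 6

Derivation:
Initial degrees: {1:1, 2:2, 3:3, 4:2, 5:1, 6:1}
Step 1: smallest deg-1 vertex = 1, p_1 = 3. Add edge {1,3}. Now deg[1]=0, deg[3]=2.
Step 2: smallest deg-1 vertex = 5, p_2 = 4. Add edge {4,5}. Now deg[5]=0, deg[4]=1.
Step 3: smallest deg-1 vertex = 4, p_3 = 2. Add edge {2,4}. Now deg[4]=0, deg[2]=1.
Step 4: smallest deg-1 vertex = 2, p_4 = 3. Add edge {2,3}. Now deg[2]=0, deg[3]=1.
Final: two remaining deg-1 vertices are 3, 6. Add edge {3,6}.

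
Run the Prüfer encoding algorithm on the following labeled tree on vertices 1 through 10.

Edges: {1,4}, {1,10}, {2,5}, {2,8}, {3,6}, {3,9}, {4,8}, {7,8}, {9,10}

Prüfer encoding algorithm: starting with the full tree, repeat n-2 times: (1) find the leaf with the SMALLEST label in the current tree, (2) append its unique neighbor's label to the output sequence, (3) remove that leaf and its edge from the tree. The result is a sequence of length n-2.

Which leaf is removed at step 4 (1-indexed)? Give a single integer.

Step 1: current leaves = {5,6,7}. Remove leaf 5 (neighbor: 2).
Step 2: current leaves = {2,6,7}. Remove leaf 2 (neighbor: 8).
Step 3: current leaves = {6,7}. Remove leaf 6 (neighbor: 3).
Step 4: current leaves = {3,7}. Remove leaf 3 (neighbor: 9).

Answer: 3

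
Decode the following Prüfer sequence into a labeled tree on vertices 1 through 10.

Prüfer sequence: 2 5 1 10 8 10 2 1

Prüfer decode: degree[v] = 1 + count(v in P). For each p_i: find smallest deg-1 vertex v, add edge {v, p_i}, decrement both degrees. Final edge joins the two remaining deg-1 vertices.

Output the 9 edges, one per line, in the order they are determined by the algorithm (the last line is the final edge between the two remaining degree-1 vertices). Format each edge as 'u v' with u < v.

Initial degrees: {1:3, 2:3, 3:1, 4:1, 5:2, 6:1, 7:1, 8:2, 9:1, 10:3}
Step 1: smallest deg-1 vertex = 3, p_1 = 2. Add edge {2,3}. Now deg[3]=0, deg[2]=2.
Step 2: smallest deg-1 vertex = 4, p_2 = 5. Add edge {4,5}. Now deg[4]=0, deg[5]=1.
Step 3: smallest deg-1 vertex = 5, p_3 = 1. Add edge {1,5}. Now deg[5]=0, deg[1]=2.
Step 4: smallest deg-1 vertex = 6, p_4 = 10. Add edge {6,10}. Now deg[6]=0, deg[10]=2.
Step 5: smallest deg-1 vertex = 7, p_5 = 8. Add edge {7,8}. Now deg[7]=0, deg[8]=1.
Step 6: smallest deg-1 vertex = 8, p_6 = 10. Add edge {8,10}. Now deg[8]=0, deg[10]=1.
Step 7: smallest deg-1 vertex = 9, p_7 = 2. Add edge {2,9}. Now deg[9]=0, deg[2]=1.
Step 8: smallest deg-1 vertex = 2, p_8 = 1. Add edge {1,2}. Now deg[2]=0, deg[1]=1.
Final: two remaining deg-1 vertices are 1, 10. Add edge {1,10}.

Answer: 2 3
4 5
1 5
6 10
7 8
8 10
2 9
1 2
1 10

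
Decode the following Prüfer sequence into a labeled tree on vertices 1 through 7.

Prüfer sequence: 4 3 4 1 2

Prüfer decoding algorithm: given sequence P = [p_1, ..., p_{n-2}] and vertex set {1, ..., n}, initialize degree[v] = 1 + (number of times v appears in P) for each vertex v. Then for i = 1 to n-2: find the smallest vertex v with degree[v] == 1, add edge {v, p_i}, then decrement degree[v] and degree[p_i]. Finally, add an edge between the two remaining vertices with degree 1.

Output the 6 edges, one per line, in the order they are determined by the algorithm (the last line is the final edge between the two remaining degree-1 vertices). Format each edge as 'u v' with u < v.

Initial degrees: {1:2, 2:2, 3:2, 4:3, 5:1, 6:1, 7:1}
Step 1: smallest deg-1 vertex = 5, p_1 = 4. Add edge {4,5}. Now deg[5]=0, deg[4]=2.
Step 2: smallest deg-1 vertex = 6, p_2 = 3. Add edge {3,6}. Now deg[6]=0, deg[3]=1.
Step 3: smallest deg-1 vertex = 3, p_3 = 4. Add edge {3,4}. Now deg[3]=0, deg[4]=1.
Step 4: smallest deg-1 vertex = 4, p_4 = 1. Add edge {1,4}. Now deg[4]=0, deg[1]=1.
Step 5: smallest deg-1 vertex = 1, p_5 = 2. Add edge {1,2}. Now deg[1]=0, deg[2]=1.
Final: two remaining deg-1 vertices are 2, 7. Add edge {2,7}.

Answer: 4 5
3 6
3 4
1 4
1 2
2 7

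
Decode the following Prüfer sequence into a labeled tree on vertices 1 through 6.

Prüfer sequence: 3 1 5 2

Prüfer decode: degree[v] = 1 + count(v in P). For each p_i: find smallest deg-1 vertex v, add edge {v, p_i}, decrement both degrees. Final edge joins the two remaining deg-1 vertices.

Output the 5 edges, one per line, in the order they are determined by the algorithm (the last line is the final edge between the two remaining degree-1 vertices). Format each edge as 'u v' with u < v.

Initial degrees: {1:2, 2:2, 3:2, 4:1, 5:2, 6:1}
Step 1: smallest deg-1 vertex = 4, p_1 = 3. Add edge {3,4}. Now deg[4]=0, deg[3]=1.
Step 2: smallest deg-1 vertex = 3, p_2 = 1. Add edge {1,3}. Now deg[3]=0, deg[1]=1.
Step 3: smallest deg-1 vertex = 1, p_3 = 5. Add edge {1,5}. Now deg[1]=0, deg[5]=1.
Step 4: smallest deg-1 vertex = 5, p_4 = 2. Add edge {2,5}. Now deg[5]=0, deg[2]=1.
Final: two remaining deg-1 vertices are 2, 6. Add edge {2,6}.

Answer: 3 4
1 3
1 5
2 5
2 6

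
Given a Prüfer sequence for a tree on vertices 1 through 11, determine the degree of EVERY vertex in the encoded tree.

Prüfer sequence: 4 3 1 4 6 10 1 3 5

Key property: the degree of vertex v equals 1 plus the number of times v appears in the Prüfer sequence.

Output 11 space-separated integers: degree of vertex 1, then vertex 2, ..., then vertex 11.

Answer: 3 1 3 3 2 2 1 1 1 2 1

Derivation:
p_1 = 4: count[4] becomes 1
p_2 = 3: count[3] becomes 1
p_3 = 1: count[1] becomes 1
p_4 = 4: count[4] becomes 2
p_5 = 6: count[6] becomes 1
p_6 = 10: count[10] becomes 1
p_7 = 1: count[1] becomes 2
p_8 = 3: count[3] becomes 2
p_9 = 5: count[5] becomes 1
Degrees (1 + count): deg[1]=1+2=3, deg[2]=1+0=1, deg[3]=1+2=3, deg[4]=1+2=3, deg[5]=1+1=2, deg[6]=1+1=2, deg[7]=1+0=1, deg[8]=1+0=1, deg[9]=1+0=1, deg[10]=1+1=2, deg[11]=1+0=1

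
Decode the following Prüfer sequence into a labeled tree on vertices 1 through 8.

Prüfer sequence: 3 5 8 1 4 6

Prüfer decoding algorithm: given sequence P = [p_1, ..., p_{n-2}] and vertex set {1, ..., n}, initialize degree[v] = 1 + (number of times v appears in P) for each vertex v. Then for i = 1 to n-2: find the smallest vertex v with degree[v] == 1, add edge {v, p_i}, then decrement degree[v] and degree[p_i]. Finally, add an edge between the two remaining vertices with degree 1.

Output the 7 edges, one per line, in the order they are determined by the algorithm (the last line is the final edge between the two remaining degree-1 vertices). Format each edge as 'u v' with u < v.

Answer: 2 3
3 5
5 8
1 7
1 4
4 6
6 8

Derivation:
Initial degrees: {1:2, 2:1, 3:2, 4:2, 5:2, 6:2, 7:1, 8:2}
Step 1: smallest deg-1 vertex = 2, p_1 = 3. Add edge {2,3}. Now deg[2]=0, deg[3]=1.
Step 2: smallest deg-1 vertex = 3, p_2 = 5. Add edge {3,5}. Now deg[3]=0, deg[5]=1.
Step 3: smallest deg-1 vertex = 5, p_3 = 8. Add edge {5,8}. Now deg[5]=0, deg[8]=1.
Step 4: smallest deg-1 vertex = 7, p_4 = 1. Add edge {1,7}. Now deg[7]=0, deg[1]=1.
Step 5: smallest deg-1 vertex = 1, p_5 = 4. Add edge {1,4}. Now deg[1]=0, deg[4]=1.
Step 6: smallest deg-1 vertex = 4, p_6 = 6. Add edge {4,6}. Now deg[4]=0, deg[6]=1.
Final: two remaining deg-1 vertices are 6, 8. Add edge {6,8}.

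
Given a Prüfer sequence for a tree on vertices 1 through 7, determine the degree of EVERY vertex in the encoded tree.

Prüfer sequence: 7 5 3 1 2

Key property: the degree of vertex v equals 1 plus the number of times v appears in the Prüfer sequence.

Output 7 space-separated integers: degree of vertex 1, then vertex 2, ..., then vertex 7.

p_1 = 7: count[7] becomes 1
p_2 = 5: count[5] becomes 1
p_3 = 3: count[3] becomes 1
p_4 = 1: count[1] becomes 1
p_5 = 2: count[2] becomes 1
Degrees (1 + count): deg[1]=1+1=2, deg[2]=1+1=2, deg[3]=1+1=2, deg[4]=1+0=1, deg[5]=1+1=2, deg[6]=1+0=1, deg[7]=1+1=2

Answer: 2 2 2 1 2 1 2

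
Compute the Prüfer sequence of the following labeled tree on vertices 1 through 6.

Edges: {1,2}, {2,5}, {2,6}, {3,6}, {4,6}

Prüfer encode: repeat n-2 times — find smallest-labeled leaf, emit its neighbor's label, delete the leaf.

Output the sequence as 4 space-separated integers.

Step 1: leaves = {1,3,4,5}. Remove smallest leaf 1, emit neighbor 2.
Step 2: leaves = {3,4,5}. Remove smallest leaf 3, emit neighbor 6.
Step 3: leaves = {4,5}. Remove smallest leaf 4, emit neighbor 6.
Step 4: leaves = {5,6}. Remove smallest leaf 5, emit neighbor 2.
Done: 2 vertices remain (2, 6). Sequence = [2 6 6 2]

Answer: 2 6 6 2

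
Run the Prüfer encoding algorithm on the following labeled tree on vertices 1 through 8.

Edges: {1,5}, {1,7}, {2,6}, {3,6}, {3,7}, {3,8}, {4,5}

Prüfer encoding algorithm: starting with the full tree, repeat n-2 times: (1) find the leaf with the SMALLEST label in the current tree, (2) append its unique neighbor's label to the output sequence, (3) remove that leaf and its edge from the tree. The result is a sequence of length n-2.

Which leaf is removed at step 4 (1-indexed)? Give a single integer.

Answer: 1

Derivation:
Step 1: current leaves = {2,4,8}. Remove leaf 2 (neighbor: 6).
Step 2: current leaves = {4,6,8}. Remove leaf 4 (neighbor: 5).
Step 3: current leaves = {5,6,8}. Remove leaf 5 (neighbor: 1).
Step 4: current leaves = {1,6,8}. Remove leaf 1 (neighbor: 7).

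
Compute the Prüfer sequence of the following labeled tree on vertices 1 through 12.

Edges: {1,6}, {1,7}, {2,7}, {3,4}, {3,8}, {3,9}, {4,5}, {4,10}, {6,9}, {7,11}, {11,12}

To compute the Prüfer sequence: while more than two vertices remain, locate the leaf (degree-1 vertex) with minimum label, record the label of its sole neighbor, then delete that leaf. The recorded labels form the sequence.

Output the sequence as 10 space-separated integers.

Answer: 7 4 3 4 3 9 6 1 7 11

Derivation:
Step 1: leaves = {2,5,8,10,12}. Remove smallest leaf 2, emit neighbor 7.
Step 2: leaves = {5,8,10,12}. Remove smallest leaf 5, emit neighbor 4.
Step 3: leaves = {8,10,12}. Remove smallest leaf 8, emit neighbor 3.
Step 4: leaves = {10,12}. Remove smallest leaf 10, emit neighbor 4.
Step 5: leaves = {4,12}. Remove smallest leaf 4, emit neighbor 3.
Step 6: leaves = {3,12}. Remove smallest leaf 3, emit neighbor 9.
Step 7: leaves = {9,12}. Remove smallest leaf 9, emit neighbor 6.
Step 8: leaves = {6,12}. Remove smallest leaf 6, emit neighbor 1.
Step 9: leaves = {1,12}. Remove smallest leaf 1, emit neighbor 7.
Step 10: leaves = {7,12}. Remove smallest leaf 7, emit neighbor 11.
Done: 2 vertices remain (11, 12). Sequence = [7 4 3 4 3 9 6 1 7 11]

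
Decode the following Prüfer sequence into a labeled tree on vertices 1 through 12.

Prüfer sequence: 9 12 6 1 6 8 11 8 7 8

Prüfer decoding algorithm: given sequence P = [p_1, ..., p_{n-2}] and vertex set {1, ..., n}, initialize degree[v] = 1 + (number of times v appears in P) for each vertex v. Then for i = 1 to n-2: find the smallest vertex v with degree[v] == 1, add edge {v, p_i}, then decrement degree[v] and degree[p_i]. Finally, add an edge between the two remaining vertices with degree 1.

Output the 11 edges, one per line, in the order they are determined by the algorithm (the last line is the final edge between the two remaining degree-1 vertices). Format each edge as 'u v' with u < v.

Answer: 2 9
3 12
4 6
1 5
1 6
6 8
9 11
8 10
7 11
7 8
8 12

Derivation:
Initial degrees: {1:2, 2:1, 3:1, 4:1, 5:1, 6:3, 7:2, 8:4, 9:2, 10:1, 11:2, 12:2}
Step 1: smallest deg-1 vertex = 2, p_1 = 9. Add edge {2,9}. Now deg[2]=0, deg[9]=1.
Step 2: smallest deg-1 vertex = 3, p_2 = 12. Add edge {3,12}. Now deg[3]=0, deg[12]=1.
Step 3: smallest deg-1 vertex = 4, p_3 = 6. Add edge {4,6}. Now deg[4]=0, deg[6]=2.
Step 4: smallest deg-1 vertex = 5, p_4 = 1. Add edge {1,5}. Now deg[5]=0, deg[1]=1.
Step 5: smallest deg-1 vertex = 1, p_5 = 6. Add edge {1,6}. Now deg[1]=0, deg[6]=1.
Step 6: smallest deg-1 vertex = 6, p_6 = 8. Add edge {6,8}. Now deg[6]=0, deg[8]=3.
Step 7: smallest deg-1 vertex = 9, p_7 = 11. Add edge {9,11}. Now deg[9]=0, deg[11]=1.
Step 8: smallest deg-1 vertex = 10, p_8 = 8. Add edge {8,10}. Now deg[10]=0, deg[8]=2.
Step 9: smallest deg-1 vertex = 11, p_9 = 7. Add edge {7,11}. Now deg[11]=0, deg[7]=1.
Step 10: smallest deg-1 vertex = 7, p_10 = 8. Add edge {7,8}. Now deg[7]=0, deg[8]=1.
Final: two remaining deg-1 vertices are 8, 12. Add edge {8,12}.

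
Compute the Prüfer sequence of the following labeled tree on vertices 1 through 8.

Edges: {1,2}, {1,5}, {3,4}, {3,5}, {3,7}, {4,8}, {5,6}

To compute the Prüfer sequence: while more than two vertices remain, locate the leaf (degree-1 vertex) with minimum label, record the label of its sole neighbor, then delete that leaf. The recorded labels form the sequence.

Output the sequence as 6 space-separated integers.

Step 1: leaves = {2,6,7,8}. Remove smallest leaf 2, emit neighbor 1.
Step 2: leaves = {1,6,7,8}. Remove smallest leaf 1, emit neighbor 5.
Step 3: leaves = {6,7,8}. Remove smallest leaf 6, emit neighbor 5.
Step 4: leaves = {5,7,8}. Remove smallest leaf 5, emit neighbor 3.
Step 5: leaves = {7,8}. Remove smallest leaf 7, emit neighbor 3.
Step 6: leaves = {3,8}. Remove smallest leaf 3, emit neighbor 4.
Done: 2 vertices remain (4, 8). Sequence = [1 5 5 3 3 4]

Answer: 1 5 5 3 3 4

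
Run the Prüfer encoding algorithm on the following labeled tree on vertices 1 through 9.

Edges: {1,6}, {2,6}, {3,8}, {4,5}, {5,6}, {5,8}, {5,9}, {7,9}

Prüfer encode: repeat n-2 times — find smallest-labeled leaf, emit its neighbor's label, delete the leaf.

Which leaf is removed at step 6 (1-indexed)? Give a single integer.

Answer: 7

Derivation:
Step 1: current leaves = {1,2,3,4,7}. Remove leaf 1 (neighbor: 6).
Step 2: current leaves = {2,3,4,7}. Remove leaf 2 (neighbor: 6).
Step 3: current leaves = {3,4,6,7}. Remove leaf 3 (neighbor: 8).
Step 4: current leaves = {4,6,7,8}. Remove leaf 4 (neighbor: 5).
Step 5: current leaves = {6,7,8}. Remove leaf 6 (neighbor: 5).
Step 6: current leaves = {7,8}. Remove leaf 7 (neighbor: 9).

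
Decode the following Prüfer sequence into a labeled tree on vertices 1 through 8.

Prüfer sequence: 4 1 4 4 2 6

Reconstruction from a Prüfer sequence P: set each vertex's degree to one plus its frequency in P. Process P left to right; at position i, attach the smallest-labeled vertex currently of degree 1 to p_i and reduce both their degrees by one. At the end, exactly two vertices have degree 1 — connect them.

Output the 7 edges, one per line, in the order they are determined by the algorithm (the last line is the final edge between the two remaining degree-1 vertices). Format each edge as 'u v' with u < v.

Initial degrees: {1:2, 2:2, 3:1, 4:4, 5:1, 6:2, 7:1, 8:1}
Step 1: smallest deg-1 vertex = 3, p_1 = 4. Add edge {3,4}. Now deg[3]=0, deg[4]=3.
Step 2: smallest deg-1 vertex = 5, p_2 = 1. Add edge {1,5}. Now deg[5]=0, deg[1]=1.
Step 3: smallest deg-1 vertex = 1, p_3 = 4. Add edge {1,4}. Now deg[1]=0, deg[4]=2.
Step 4: smallest deg-1 vertex = 7, p_4 = 4. Add edge {4,7}. Now deg[7]=0, deg[4]=1.
Step 5: smallest deg-1 vertex = 4, p_5 = 2. Add edge {2,4}. Now deg[4]=0, deg[2]=1.
Step 6: smallest deg-1 vertex = 2, p_6 = 6. Add edge {2,6}. Now deg[2]=0, deg[6]=1.
Final: two remaining deg-1 vertices are 6, 8. Add edge {6,8}.

Answer: 3 4
1 5
1 4
4 7
2 4
2 6
6 8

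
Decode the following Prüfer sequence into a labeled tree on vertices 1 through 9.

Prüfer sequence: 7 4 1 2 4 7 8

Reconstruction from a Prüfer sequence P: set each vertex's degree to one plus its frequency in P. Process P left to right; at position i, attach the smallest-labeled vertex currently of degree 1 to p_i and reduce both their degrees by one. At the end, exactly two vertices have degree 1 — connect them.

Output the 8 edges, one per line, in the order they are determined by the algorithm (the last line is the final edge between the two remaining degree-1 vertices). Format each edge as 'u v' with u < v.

Initial degrees: {1:2, 2:2, 3:1, 4:3, 5:1, 6:1, 7:3, 8:2, 9:1}
Step 1: smallest deg-1 vertex = 3, p_1 = 7. Add edge {3,7}. Now deg[3]=0, deg[7]=2.
Step 2: smallest deg-1 vertex = 5, p_2 = 4. Add edge {4,5}. Now deg[5]=0, deg[4]=2.
Step 3: smallest deg-1 vertex = 6, p_3 = 1. Add edge {1,6}. Now deg[6]=0, deg[1]=1.
Step 4: smallest deg-1 vertex = 1, p_4 = 2. Add edge {1,2}. Now deg[1]=0, deg[2]=1.
Step 5: smallest deg-1 vertex = 2, p_5 = 4. Add edge {2,4}. Now deg[2]=0, deg[4]=1.
Step 6: smallest deg-1 vertex = 4, p_6 = 7. Add edge {4,7}. Now deg[4]=0, deg[7]=1.
Step 7: smallest deg-1 vertex = 7, p_7 = 8. Add edge {7,8}. Now deg[7]=0, deg[8]=1.
Final: two remaining deg-1 vertices are 8, 9. Add edge {8,9}.

Answer: 3 7
4 5
1 6
1 2
2 4
4 7
7 8
8 9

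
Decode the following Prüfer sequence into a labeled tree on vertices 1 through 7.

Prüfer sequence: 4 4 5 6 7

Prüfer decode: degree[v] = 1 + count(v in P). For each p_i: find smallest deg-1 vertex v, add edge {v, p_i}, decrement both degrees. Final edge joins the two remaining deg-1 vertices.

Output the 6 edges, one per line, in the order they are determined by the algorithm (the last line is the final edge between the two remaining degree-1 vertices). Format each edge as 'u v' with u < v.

Initial degrees: {1:1, 2:1, 3:1, 4:3, 5:2, 6:2, 7:2}
Step 1: smallest deg-1 vertex = 1, p_1 = 4. Add edge {1,4}. Now deg[1]=0, deg[4]=2.
Step 2: smallest deg-1 vertex = 2, p_2 = 4. Add edge {2,4}. Now deg[2]=0, deg[4]=1.
Step 3: smallest deg-1 vertex = 3, p_3 = 5. Add edge {3,5}. Now deg[3]=0, deg[5]=1.
Step 4: smallest deg-1 vertex = 4, p_4 = 6. Add edge {4,6}. Now deg[4]=0, deg[6]=1.
Step 5: smallest deg-1 vertex = 5, p_5 = 7. Add edge {5,7}. Now deg[5]=0, deg[7]=1.
Final: two remaining deg-1 vertices are 6, 7. Add edge {6,7}.

Answer: 1 4
2 4
3 5
4 6
5 7
6 7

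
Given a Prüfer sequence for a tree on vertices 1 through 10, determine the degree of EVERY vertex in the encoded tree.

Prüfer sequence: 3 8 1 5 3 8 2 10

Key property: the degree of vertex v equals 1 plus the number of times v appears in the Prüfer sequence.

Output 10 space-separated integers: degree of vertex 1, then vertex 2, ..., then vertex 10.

p_1 = 3: count[3] becomes 1
p_2 = 8: count[8] becomes 1
p_3 = 1: count[1] becomes 1
p_4 = 5: count[5] becomes 1
p_5 = 3: count[3] becomes 2
p_6 = 8: count[8] becomes 2
p_7 = 2: count[2] becomes 1
p_8 = 10: count[10] becomes 1
Degrees (1 + count): deg[1]=1+1=2, deg[2]=1+1=2, deg[3]=1+2=3, deg[4]=1+0=1, deg[5]=1+1=2, deg[6]=1+0=1, deg[7]=1+0=1, deg[8]=1+2=3, deg[9]=1+0=1, deg[10]=1+1=2

Answer: 2 2 3 1 2 1 1 3 1 2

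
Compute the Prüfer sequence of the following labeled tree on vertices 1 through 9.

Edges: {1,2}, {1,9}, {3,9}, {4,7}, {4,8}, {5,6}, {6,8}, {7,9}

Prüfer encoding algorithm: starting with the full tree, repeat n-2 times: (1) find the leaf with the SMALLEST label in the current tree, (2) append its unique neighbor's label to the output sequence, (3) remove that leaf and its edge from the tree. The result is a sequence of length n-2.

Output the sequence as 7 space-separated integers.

Step 1: leaves = {2,3,5}. Remove smallest leaf 2, emit neighbor 1.
Step 2: leaves = {1,3,5}. Remove smallest leaf 1, emit neighbor 9.
Step 3: leaves = {3,5}. Remove smallest leaf 3, emit neighbor 9.
Step 4: leaves = {5,9}. Remove smallest leaf 5, emit neighbor 6.
Step 5: leaves = {6,9}. Remove smallest leaf 6, emit neighbor 8.
Step 6: leaves = {8,9}. Remove smallest leaf 8, emit neighbor 4.
Step 7: leaves = {4,9}. Remove smallest leaf 4, emit neighbor 7.
Done: 2 vertices remain (7, 9). Sequence = [1 9 9 6 8 4 7]

Answer: 1 9 9 6 8 4 7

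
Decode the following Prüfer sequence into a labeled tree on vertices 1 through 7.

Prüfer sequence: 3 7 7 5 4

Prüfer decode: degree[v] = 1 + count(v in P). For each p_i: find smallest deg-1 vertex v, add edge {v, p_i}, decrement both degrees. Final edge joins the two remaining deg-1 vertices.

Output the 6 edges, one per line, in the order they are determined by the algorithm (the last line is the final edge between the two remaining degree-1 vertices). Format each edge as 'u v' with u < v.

Initial degrees: {1:1, 2:1, 3:2, 4:2, 5:2, 6:1, 7:3}
Step 1: smallest deg-1 vertex = 1, p_1 = 3. Add edge {1,3}. Now deg[1]=0, deg[3]=1.
Step 2: smallest deg-1 vertex = 2, p_2 = 7. Add edge {2,7}. Now deg[2]=0, deg[7]=2.
Step 3: smallest deg-1 vertex = 3, p_3 = 7. Add edge {3,7}. Now deg[3]=0, deg[7]=1.
Step 4: smallest deg-1 vertex = 6, p_4 = 5. Add edge {5,6}. Now deg[6]=0, deg[5]=1.
Step 5: smallest deg-1 vertex = 5, p_5 = 4. Add edge {4,5}. Now deg[5]=0, deg[4]=1.
Final: two remaining deg-1 vertices are 4, 7. Add edge {4,7}.

Answer: 1 3
2 7
3 7
5 6
4 5
4 7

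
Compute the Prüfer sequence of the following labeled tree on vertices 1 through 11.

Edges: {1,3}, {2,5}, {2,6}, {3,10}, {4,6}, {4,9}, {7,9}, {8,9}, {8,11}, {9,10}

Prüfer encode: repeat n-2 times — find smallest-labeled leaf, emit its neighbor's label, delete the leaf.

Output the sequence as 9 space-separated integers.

Answer: 3 10 2 6 4 9 9 9 8

Derivation:
Step 1: leaves = {1,5,7,11}. Remove smallest leaf 1, emit neighbor 3.
Step 2: leaves = {3,5,7,11}. Remove smallest leaf 3, emit neighbor 10.
Step 3: leaves = {5,7,10,11}. Remove smallest leaf 5, emit neighbor 2.
Step 4: leaves = {2,7,10,11}. Remove smallest leaf 2, emit neighbor 6.
Step 5: leaves = {6,7,10,11}. Remove smallest leaf 6, emit neighbor 4.
Step 6: leaves = {4,7,10,11}. Remove smallest leaf 4, emit neighbor 9.
Step 7: leaves = {7,10,11}. Remove smallest leaf 7, emit neighbor 9.
Step 8: leaves = {10,11}. Remove smallest leaf 10, emit neighbor 9.
Step 9: leaves = {9,11}. Remove smallest leaf 9, emit neighbor 8.
Done: 2 vertices remain (8, 11). Sequence = [3 10 2 6 4 9 9 9 8]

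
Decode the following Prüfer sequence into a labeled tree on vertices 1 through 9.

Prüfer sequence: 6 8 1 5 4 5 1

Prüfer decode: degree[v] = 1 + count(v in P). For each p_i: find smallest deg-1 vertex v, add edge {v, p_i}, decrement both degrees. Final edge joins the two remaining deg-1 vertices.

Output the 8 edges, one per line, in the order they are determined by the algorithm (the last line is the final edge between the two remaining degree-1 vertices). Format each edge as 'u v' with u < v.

Initial degrees: {1:3, 2:1, 3:1, 4:2, 5:3, 6:2, 7:1, 8:2, 9:1}
Step 1: smallest deg-1 vertex = 2, p_1 = 6. Add edge {2,6}. Now deg[2]=0, deg[6]=1.
Step 2: smallest deg-1 vertex = 3, p_2 = 8. Add edge {3,8}. Now deg[3]=0, deg[8]=1.
Step 3: smallest deg-1 vertex = 6, p_3 = 1. Add edge {1,6}. Now deg[6]=0, deg[1]=2.
Step 4: smallest deg-1 vertex = 7, p_4 = 5. Add edge {5,7}. Now deg[7]=0, deg[5]=2.
Step 5: smallest deg-1 vertex = 8, p_5 = 4. Add edge {4,8}. Now deg[8]=0, deg[4]=1.
Step 6: smallest deg-1 vertex = 4, p_6 = 5. Add edge {4,5}. Now deg[4]=0, deg[5]=1.
Step 7: smallest deg-1 vertex = 5, p_7 = 1. Add edge {1,5}. Now deg[5]=0, deg[1]=1.
Final: two remaining deg-1 vertices are 1, 9. Add edge {1,9}.

Answer: 2 6
3 8
1 6
5 7
4 8
4 5
1 5
1 9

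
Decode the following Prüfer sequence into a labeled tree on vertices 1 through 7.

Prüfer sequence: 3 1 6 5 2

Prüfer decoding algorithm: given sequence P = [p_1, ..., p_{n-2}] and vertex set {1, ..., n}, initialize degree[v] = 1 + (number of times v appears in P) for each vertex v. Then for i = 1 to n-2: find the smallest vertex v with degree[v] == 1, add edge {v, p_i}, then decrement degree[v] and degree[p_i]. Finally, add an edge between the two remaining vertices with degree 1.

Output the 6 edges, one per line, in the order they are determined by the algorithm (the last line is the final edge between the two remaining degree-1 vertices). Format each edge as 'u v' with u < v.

Initial degrees: {1:2, 2:2, 3:2, 4:1, 5:2, 6:2, 7:1}
Step 1: smallest deg-1 vertex = 4, p_1 = 3. Add edge {3,4}. Now deg[4]=0, deg[3]=1.
Step 2: smallest deg-1 vertex = 3, p_2 = 1. Add edge {1,3}. Now deg[3]=0, deg[1]=1.
Step 3: smallest deg-1 vertex = 1, p_3 = 6. Add edge {1,6}. Now deg[1]=0, deg[6]=1.
Step 4: smallest deg-1 vertex = 6, p_4 = 5. Add edge {5,6}. Now deg[6]=0, deg[5]=1.
Step 5: smallest deg-1 vertex = 5, p_5 = 2. Add edge {2,5}. Now deg[5]=0, deg[2]=1.
Final: two remaining deg-1 vertices are 2, 7. Add edge {2,7}.

Answer: 3 4
1 3
1 6
5 6
2 5
2 7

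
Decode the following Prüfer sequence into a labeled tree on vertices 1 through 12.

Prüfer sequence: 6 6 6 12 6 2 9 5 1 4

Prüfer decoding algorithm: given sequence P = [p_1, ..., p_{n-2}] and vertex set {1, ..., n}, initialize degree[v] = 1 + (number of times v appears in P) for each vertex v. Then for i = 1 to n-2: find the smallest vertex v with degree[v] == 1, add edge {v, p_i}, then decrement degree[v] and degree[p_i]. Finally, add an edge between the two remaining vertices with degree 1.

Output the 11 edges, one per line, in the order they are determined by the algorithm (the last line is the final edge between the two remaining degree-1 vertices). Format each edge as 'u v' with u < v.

Answer: 3 6
6 7
6 8
10 12
6 11
2 6
2 9
5 9
1 5
1 4
4 12

Derivation:
Initial degrees: {1:2, 2:2, 3:1, 4:2, 5:2, 6:5, 7:1, 8:1, 9:2, 10:1, 11:1, 12:2}
Step 1: smallest deg-1 vertex = 3, p_1 = 6. Add edge {3,6}. Now deg[3]=0, deg[6]=4.
Step 2: smallest deg-1 vertex = 7, p_2 = 6. Add edge {6,7}. Now deg[7]=0, deg[6]=3.
Step 3: smallest deg-1 vertex = 8, p_3 = 6. Add edge {6,8}. Now deg[8]=0, deg[6]=2.
Step 4: smallest deg-1 vertex = 10, p_4 = 12. Add edge {10,12}. Now deg[10]=0, deg[12]=1.
Step 5: smallest deg-1 vertex = 11, p_5 = 6. Add edge {6,11}. Now deg[11]=0, deg[6]=1.
Step 6: smallest deg-1 vertex = 6, p_6 = 2. Add edge {2,6}. Now deg[6]=0, deg[2]=1.
Step 7: smallest deg-1 vertex = 2, p_7 = 9. Add edge {2,9}. Now deg[2]=0, deg[9]=1.
Step 8: smallest deg-1 vertex = 9, p_8 = 5. Add edge {5,9}. Now deg[9]=0, deg[5]=1.
Step 9: smallest deg-1 vertex = 5, p_9 = 1. Add edge {1,5}. Now deg[5]=0, deg[1]=1.
Step 10: smallest deg-1 vertex = 1, p_10 = 4. Add edge {1,4}. Now deg[1]=0, deg[4]=1.
Final: two remaining deg-1 vertices are 4, 12. Add edge {4,12}.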